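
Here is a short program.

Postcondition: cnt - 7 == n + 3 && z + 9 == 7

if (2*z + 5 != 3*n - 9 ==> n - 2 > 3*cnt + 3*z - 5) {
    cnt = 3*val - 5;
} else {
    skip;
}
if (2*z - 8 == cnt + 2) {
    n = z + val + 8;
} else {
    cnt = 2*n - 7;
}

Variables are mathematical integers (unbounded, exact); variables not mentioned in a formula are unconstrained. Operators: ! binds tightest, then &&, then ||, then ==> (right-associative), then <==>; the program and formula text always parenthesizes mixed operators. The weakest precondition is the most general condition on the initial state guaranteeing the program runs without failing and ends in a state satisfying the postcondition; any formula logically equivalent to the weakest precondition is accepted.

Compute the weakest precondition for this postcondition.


Working backward. After the program, the postcondition cnt - 7 == n + 3 && z + 9 == 7 must hold; in canonical form it is cnt == n + 10 && z == -2.
Then branch requires cnt == val + z + 18 && z == -2; else branch requires n == 17 && z == -2.
Before the if: (2*z == cnt + 10 ==> (cnt == val + z + 18 && z == -2)) && ((!(2*z == cnt + 10)) ==> (n == 17 && z == -2))
Then branch requires (2*z == 3*val + 5 ==> (2*val == z + 23 && z == -2)) && ((!(2*z == 3*val + 5)) ==> (n == 17 && z == -2)); else branch requires (2*z == cnt + 10 ==> (cnt == val + z + 18 && z == -2)) && ((!(2*z == cnt + 10)) ==> (n == 17 && z == -2)).
Before the if: ((2*z != 3*n - 14 ==> n > 3*cnt + 3*z - 3) ==> ((2*z == 3*val + 5 ==> (2*val == z + 23 && z == -2)) && ((!(2*z == 3*val + 5)) ==> (n == 17 && z == -2)))) && ((!(2*z != 3*n - 14 ==> n > 3*cnt + 3*z - 3)) ==> ((2*z == cnt + 10 ==> (cnt == val + z + 18 && z == -2)) && ((!(2*z == cnt + 10)) ==> (n == 17 && z == -2))))
Answer: WP = ((2*z != 3*n - 14 ==> n > 3*cnt + 3*z - 3) ==> ((2*z == 3*val + 5 ==> (2*val == z + 23 && z == -2)) && ((!(2*z == 3*val + 5)) ==> (n == 17 && z == -2)))) && ((!(2*z != 3*n - 14 ==> n > 3*cnt + 3*z - 3)) ==> ((2*z == cnt + 10 ==> (cnt == val + z + 18 && z == -2)) && ((!(2*z == cnt + 10)) ==> (n == 17 && z == -2))))


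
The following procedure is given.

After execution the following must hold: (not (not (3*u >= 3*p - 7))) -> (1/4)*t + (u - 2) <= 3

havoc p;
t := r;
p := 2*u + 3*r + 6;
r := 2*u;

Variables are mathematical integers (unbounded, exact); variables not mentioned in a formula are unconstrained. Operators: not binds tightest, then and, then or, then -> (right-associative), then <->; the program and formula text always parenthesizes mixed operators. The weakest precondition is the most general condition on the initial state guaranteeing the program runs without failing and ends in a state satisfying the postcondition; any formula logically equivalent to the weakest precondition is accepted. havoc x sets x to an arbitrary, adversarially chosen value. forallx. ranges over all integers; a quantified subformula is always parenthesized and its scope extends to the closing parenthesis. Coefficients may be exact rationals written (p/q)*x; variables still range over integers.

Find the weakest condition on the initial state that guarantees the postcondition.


Working backward. After the program, the postcondition (not (not (3*u >= 3*p - 7))) -> (1/4)*t + (u - 2) <= 3 must hold; in canonical form it is 3*u >= 3*p - 7 -> (1/4)*t + u <= 5.
Before r := 2*u: 3*u >= 3*p - 7 -> (1/4)*t + u <= 5
Before p := 2*u + 3*r + 6: 9*r + 3*u <= -11 -> (1/4)*t + u <= 5
Before t := r: 9*r + 3*u <= -11 -> (1/4)*r + u <= 5
Before havoc p: 9*r + 3*u <= -11 -> (1/4)*r + u <= 5
Answer: WP = 9*r + 3*u <= -11 -> (1/4)*r + u <= 5


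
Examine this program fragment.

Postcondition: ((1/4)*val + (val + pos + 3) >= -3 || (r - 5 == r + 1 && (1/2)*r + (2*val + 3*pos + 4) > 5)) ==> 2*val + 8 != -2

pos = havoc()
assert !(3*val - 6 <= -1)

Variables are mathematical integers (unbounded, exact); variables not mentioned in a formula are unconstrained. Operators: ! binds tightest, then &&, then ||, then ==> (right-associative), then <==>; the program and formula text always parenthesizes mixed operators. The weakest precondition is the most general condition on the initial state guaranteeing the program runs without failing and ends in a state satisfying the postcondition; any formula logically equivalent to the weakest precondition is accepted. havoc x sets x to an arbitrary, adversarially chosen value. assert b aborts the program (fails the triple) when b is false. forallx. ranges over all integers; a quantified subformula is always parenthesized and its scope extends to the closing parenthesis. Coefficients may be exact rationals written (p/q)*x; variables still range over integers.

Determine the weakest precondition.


Working backward. After the program, the postcondition ((1/4)*val + (val + pos + 3) >= -3 || (r - 5 == r + 1 && (1/2)*r + (2*val + 3*pos + 4) > 5)) ==> 2*val + 8 != -2 must hold; in canonical form it is pos + (5/4)*val >= -6 ==> 2*val != -10.
Before assert !(3*val - 6 <= -1): (!(3*val <= 5)) && (pos + (5/4)*val >= -6 ==> 2*val != -10)
Before havoc pos: forall pos_1. ((!(3*val <= 5)) && (pos_1 + (5/4)*val >= -6 ==> 2*val != -10))
Answer: WP = forall pos_1. ((!(3*val <= 5)) && (pos_1 + (5/4)*val >= -6 ==> 2*val != -10))


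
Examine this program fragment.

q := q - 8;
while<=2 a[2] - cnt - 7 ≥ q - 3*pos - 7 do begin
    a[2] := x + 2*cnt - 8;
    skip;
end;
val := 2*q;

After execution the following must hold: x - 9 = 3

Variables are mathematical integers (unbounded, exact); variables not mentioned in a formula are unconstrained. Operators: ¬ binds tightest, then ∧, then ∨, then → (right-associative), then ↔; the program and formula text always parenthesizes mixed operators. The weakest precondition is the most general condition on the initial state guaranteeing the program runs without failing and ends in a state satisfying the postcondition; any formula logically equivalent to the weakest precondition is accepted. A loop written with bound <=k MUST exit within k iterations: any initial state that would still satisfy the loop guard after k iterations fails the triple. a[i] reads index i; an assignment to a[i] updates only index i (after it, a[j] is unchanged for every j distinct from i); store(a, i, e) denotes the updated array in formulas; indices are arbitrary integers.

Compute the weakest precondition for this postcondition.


Working backward. After the program, the postcondition x - 9 = 3 must hold; in canonical form it is x = 12.
Before val := 2*q: x = 12
Before the loop (bound <=2), unroll the exhaustion recursion (WP_0 = exit-now case; WP_j = one more guarded iteration, up to j = 2):
  WP_0: (¬(a[2] + 3*pos ≥ cnt + q)) ∧ x = 12
  WP_1: (a[2] + 3*pos ≥ cnt + q → ((¬(cnt + 3*pos + x ≥ q + 8)) ∧ x = 12)) ∧ ((¬(a[2] + 3*pos ≥ cnt + q)) → x = 12)
  WP_2: (a[2] + 3*pos ≥ cnt + q → ((cnt + 3*pos + x ≥ q + 8 → ((¬(cnt + 3*pos + x ≥ q + 8)) ∧ x = 12)) ∧ ((¬(cnt + 3*pos + x ≥ q + 8)) → x = 12))) ∧ ((¬(a[2] + 3*pos ≥ cnt + q)) → x = 12)
So before the loop: (a[2] + 3*pos ≥ cnt + q → ((cnt + 3*pos + x ≥ q + 8 → ((¬(cnt + 3*pos + x ≥ q + 8)) ∧ x = 12)) ∧ ((¬(cnt + 3*pos + x ≥ q + 8)) → x = 12))) ∧ ((¬(a[2] + 3*pos ≥ cnt + q)) → x = 12)
Before q := q - 8: (a[2] + 3*pos ≥ cnt + q - 8 → ((cnt + 3*pos + x ≥ q → ((¬(cnt + 3*pos + x ≥ q)) ∧ x = 12)) ∧ ((¬(cnt + 3*pos + x ≥ q)) → x = 12))) ∧ ((¬(a[2] + 3*pos ≥ cnt + q - 8)) → x = 12)
Answer: WP = (a[2] + 3*pos ≥ cnt + q - 8 → ((cnt + 3*pos + x ≥ q → ((¬(cnt + 3*pos + x ≥ q)) ∧ x = 12)) ∧ ((¬(cnt + 3*pos + x ≥ q)) → x = 12))) ∧ ((¬(a[2] + 3*pos ≥ cnt + q - 8)) → x = 12)


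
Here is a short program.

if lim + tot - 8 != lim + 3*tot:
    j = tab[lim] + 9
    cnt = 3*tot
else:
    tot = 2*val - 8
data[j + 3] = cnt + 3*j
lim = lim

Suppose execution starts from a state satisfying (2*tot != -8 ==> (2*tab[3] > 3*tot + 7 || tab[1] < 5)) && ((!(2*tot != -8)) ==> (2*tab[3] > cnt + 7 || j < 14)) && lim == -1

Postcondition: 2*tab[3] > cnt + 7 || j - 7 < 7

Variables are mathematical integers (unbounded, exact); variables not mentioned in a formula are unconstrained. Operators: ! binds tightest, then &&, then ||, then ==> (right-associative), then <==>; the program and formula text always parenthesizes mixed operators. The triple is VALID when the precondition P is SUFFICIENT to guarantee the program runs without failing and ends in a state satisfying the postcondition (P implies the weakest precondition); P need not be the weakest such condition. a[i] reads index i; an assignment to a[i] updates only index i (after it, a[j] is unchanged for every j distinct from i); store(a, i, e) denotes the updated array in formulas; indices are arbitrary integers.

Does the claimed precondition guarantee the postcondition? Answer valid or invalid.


Working backward. After the program, the postcondition 2*tab[3] > cnt + 7 || j - 7 < 7 must hold; in canonical form it is 2*tab[3] > cnt + 7 || j < 14.
Before lim := lim: 2*tab[3] > cnt + 7 || j < 14
Before data[j + 3] := cnt + 3*j: 2*tab[3] > cnt + 7 || j < 14
Then branch requires 2*tab[3] > 3*tot + 7 || tab[lim] < 5; else branch requires 2*tab[3] > cnt + 7 || j < 14.
Before the if: (2*tot != -8 ==> (2*tab[3] > 3*tot + 7 || tab[lim] < 5)) && ((!(2*tot != -8)) ==> (2*tab[3] > cnt + 7 || j < 14))
The weakest precondition is (2*tot != -8 ==> (2*tab[3] > 3*tot + 7 || tab[lim] < 5)) && ((!(2*tot != -8)) ==> (2*tab[3] > cnt + 7 || j < 14)).
Check whether (2*tot != -8 ==> (2*tab[3] > 3*tot + 7 || tab[1] < 5)) && ((!(2*tot != -8)) ==> (2*tab[3] > cnt + 7 || j < 14)) && lim == -1 implies it.
Countermodel: at the initial state cnt = 0, j = 0, lim = -1, tab = {[-1] = 5, [1] = 0, [3] = -4, elsewhere 0}, tot = -5, the precondition holds but the weakest precondition fails.
Answer: invalid


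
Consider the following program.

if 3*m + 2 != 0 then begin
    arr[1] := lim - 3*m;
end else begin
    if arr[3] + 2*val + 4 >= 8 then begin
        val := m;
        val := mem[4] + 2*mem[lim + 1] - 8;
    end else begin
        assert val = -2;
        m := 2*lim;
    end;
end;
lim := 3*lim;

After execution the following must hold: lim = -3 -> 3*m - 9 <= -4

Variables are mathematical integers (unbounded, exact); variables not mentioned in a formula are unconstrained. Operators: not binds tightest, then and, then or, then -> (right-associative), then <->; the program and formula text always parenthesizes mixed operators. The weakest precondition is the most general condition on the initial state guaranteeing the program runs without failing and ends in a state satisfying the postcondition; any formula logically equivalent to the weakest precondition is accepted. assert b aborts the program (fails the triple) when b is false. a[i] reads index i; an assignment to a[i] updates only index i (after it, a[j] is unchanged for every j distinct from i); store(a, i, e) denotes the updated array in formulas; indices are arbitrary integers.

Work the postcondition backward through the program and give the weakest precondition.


Working backward. After the program, the postcondition lim = -3 -> 3*m - 9 <= -4 must hold; in canonical form it is lim = -3 -> 3*m <= 5.
Before lim := 3*lim: 3*lim = -3 -> 3*m <= 5
Then branch requires 3*lim = -3 -> 3*m <= 5; else branch requires (arr[3] + 2*val >= 4 -> (3*lim = -3 -> 3*m <= 5)) and ((not (arr[3] + 2*val >= 4)) -> (val = -2 and (3*lim = -3 -> 6*lim <= 5))).
Before the if: (3*m != -2 -> (3*lim = -3 -> 3*m <= 5)) and ((not (3*m != -2)) -> ((arr[3] + 2*val >= 4 -> (3*lim = -3 -> 3*m <= 5)) and ((not (arr[3] + 2*val >= 4)) -> (val = -2 and (3*lim = -3 -> 6*lim <= 5)))))
Answer: WP = (3*m != -2 -> (3*lim = -3 -> 3*m <= 5)) and ((not (3*m != -2)) -> ((arr[3] + 2*val >= 4 -> (3*lim = -3 -> 3*m <= 5)) and ((not (arr[3] + 2*val >= 4)) -> (val = -2 and (3*lim = -3 -> 6*lim <= 5)))))


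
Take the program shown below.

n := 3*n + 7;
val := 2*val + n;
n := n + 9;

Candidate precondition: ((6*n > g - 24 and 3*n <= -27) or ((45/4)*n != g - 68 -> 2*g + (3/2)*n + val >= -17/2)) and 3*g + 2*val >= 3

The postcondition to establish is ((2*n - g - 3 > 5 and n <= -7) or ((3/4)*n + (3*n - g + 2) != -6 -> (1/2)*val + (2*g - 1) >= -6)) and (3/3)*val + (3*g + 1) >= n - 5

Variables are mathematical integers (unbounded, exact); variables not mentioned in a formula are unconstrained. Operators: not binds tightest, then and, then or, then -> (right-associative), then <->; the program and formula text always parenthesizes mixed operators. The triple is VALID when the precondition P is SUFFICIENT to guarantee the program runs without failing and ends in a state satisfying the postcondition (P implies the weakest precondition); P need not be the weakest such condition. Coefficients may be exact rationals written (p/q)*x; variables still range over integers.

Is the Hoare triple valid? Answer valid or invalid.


Working backward. After the program, the postcondition ((2*n - g - 3 > 5 and n <= -7) or ((3/4)*n + (3*n - g + 2) != -6 -> (1/2)*val + (2*g - 1) >= -6)) and (3/3)*val + (3*g + 1) >= n - 5 must hold; in canonical form it is ((2*n > g + 8 and n <= -7) or ((15/4)*n != g - 8 -> 2*g + (1/2)*val >= -5)) and 3*g + val >= n - 6.
Before n := n + 9: ((2*n > g - 10 and n <= -16) or ((15/4)*n != g - 167/4 -> 2*g + (1/2)*val >= -5)) and 3*g + val >= n + 3
Before val := 2*val + n: ((2*n > g - 10 and n <= -16) or ((15/4)*n != g - 167/4 -> 2*g + (1/2)*n + val >= -5)) and 3*g + 2*val >= 3
Before n := 3*n + 7: ((6*n > g - 24 and 3*n <= -23) or ((45/4)*n != g - 68 -> 2*g + (3/2)*n + val >= -17/2)) and 3*g + 2*val >= 3
The weakest precondition is ((6*n > g - 24 and 3*n <= -23) or ((45/4)*n != g - 68 -> 2*g + (3/2)*n + val >= -17/2)) and 3*g + 2*val >= 3.
Check whether ((6*n > g - 24 and 3*n <= -27) or ((45/4)*n != g - 68 -> 2*g + (3/2)*n + val >= -17/2)) and 3*g + 2*val >= 3 implies it.
Every state satisfying the precondition satisfies the weakest precondition: the implication holds.
Answer: valid


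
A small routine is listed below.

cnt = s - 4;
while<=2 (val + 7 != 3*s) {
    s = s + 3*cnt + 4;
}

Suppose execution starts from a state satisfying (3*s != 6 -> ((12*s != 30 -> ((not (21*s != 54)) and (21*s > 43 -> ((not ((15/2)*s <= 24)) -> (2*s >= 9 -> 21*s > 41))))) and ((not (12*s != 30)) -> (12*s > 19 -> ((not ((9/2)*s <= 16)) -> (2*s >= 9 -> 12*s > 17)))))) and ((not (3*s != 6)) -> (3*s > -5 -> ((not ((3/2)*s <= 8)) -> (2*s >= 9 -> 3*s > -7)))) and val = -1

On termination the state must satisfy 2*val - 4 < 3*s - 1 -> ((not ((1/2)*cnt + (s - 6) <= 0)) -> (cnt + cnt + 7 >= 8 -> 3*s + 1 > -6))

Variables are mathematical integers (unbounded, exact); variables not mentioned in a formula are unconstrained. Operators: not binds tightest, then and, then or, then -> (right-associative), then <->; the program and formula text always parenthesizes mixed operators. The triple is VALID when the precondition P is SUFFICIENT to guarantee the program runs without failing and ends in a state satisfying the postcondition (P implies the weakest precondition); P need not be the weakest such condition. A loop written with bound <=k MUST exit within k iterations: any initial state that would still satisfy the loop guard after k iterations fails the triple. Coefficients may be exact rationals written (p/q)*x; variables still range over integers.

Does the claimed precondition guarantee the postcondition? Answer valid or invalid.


Working backward. After the program, the postcondition 2*val - 4 < 3*s - 1 -> ((not ((1/2)*cnt + (s - 6) <= 0)) -> (cnt + cnt + 7 >= 8 -> 3*s + 1 > -6)) must hold; in canonical form it is 2*val < 3*s + 3 -> ((not ((1/2)*cnt + s <= 6)) -> (2*cnt >= 1 -> 3*s > -7)).
Before the loop (bound <=2), unroll the exhaustion recursion (WP_0 = exit-now case; WP_j = one more guarded iteration, up to j = 2):
  WP_0: (not (val != 3*s - 7)) and (2*val < 3*s + 3 -> ((not ((1/2)*cnt + s <= 6)) -> (2*cnt >= 1 -> 3*s > -7)))
  WP_1: (val != 3*s - 7 -> ((not (val != 9*cnt + 3*s + 5)) and (2*val < 9*cnt + 3*s + 15 -> ((not ((7/2)*cnt + s <= 2)) -> (2*cnt >= 1 -> 9*cnt + 3*s > -19))))) and ((not (val != 3*s - 7)) -> (2*val < 3*s + 3 -> ((not ((1/2)*cnt + s <= 6)) -> (2*cnt >= 1 -> 3*s > -7))))
  WP_2: (val != 3*s - 7 -> ((val != 9*cnt + 3*s + 5 -> ((not (val != 18*cnt + 3*s + 17)) and (2*val < 18*cnt + 3*s + 27 -> ((not ((13/2)*cnt + s <= -2)) -> (2*cnt >= 1 -> 18*cnt + 3*s > -31))))) and ((not (val != 9*cnt + 3*s + 5)) -> (2*val < 9*cnt + 3*s + 15 -> ((not ((7/2)*cnt + s <= 2)) -> (2*cnt >= 1 -> 9*cnt + 3*s > -19)))))) and ((not (val != 3*s - 7)) -> (2*val < 3*s + 3 -> ((not ((1/2)*cnt + s <= 6)) -> (2*cnt >= 1 -> 3*s > -7))))
So before the loop: (val != 3*s - 7 -> ((val != 9*cnt + 3*s + 5 -> ((not (val != 18*cnt + 3*s + 17)) and (2*val < 18*cnt + 3*s + 27 -> ((not ((13/2)*cnt + s <= -2)) -> (2*cnt >= 1 -> 18*cnt + 3*s > -31))))) and ((not (val != 9*cnt + 3*s + 5)) -> (2*val < 9*cnt + 3*s + 15 -> ((not ((7/2)*cnt + s <= 2)) -> (2*cnt >= 1 -> 9*cnt + 3*s > -19)))))) and ((not (val != 3*s - 7)) -> (2*val < 3*s + 3 -> ((not ((1/2)*cnt + s <= 6)) -> (2*cnt >= 1 -> 3*s > -7))))
Before cnt := s - 4: (val != 3*s - 7 -> ((val != 12*s - 31 -> ((not (val != 21*s - 55)) and (2*val < 21*s - 45 -> ((not ((15/2)*s <= 24)) -> (2*s >= 9 -> 21*s > 41))))) and ((not (val != 12*s - 31)) -> (2*val < 12*s - 21 -> ((not ((9/2)*s <= 16)) -> (2*s >= 9 -> 12*s > 17)))))) and ((not (val != 3*s - 7)) -> (2*val < 3*s + 3 -> ((not ((3/2)*s <= 8)) -> (2*s >= 9 -> 3*s > -7))))
The weakest precondition is (val != 3*s - 7 -> ((val != 12*s - 31 -> ((not (val != 21*s - 55)) and (2*val < 21*s - 45 -> ((not ((15/2)*s <= 24)) -> (2*s >= 9 -> 21*s > 41))))) and ((not (val != 12*s - 31)) -> (2*val < 12*s - 21 -> ((not ((9/2)*s <= 16)) -> (2*s >= 9 -> 12*s > 17)))))) and ((not (val != 3*s - 7)) -> (2*val < 3*s + 3 -> ((not ((3/2)*s <= 8)) -> (2*s >= 9 -> 3*s > -7)))).
Check whether (3*s != 6 -> ((12*s != 30 -> ((not (21*s != 54)) and (21*s > 43 -> ((not ((15/2)*s <= 24)) -> (2*s >= 9 -> 21*s > 41))))) and ((not (12*s != 30)) -> (12*s > 19 -> ((not ((9/2)*s <= 16)) -> (2*s >= 9 -> 12*s > 17)))))) and ((not (3*s != 6)) -> (3*s > -5 -> ((not ((3/2)*s <= 8)) -> (2*s >= 9 -> 3*s > -7)))) and val = -1 implies it.
Every state satisfying the precondition satisfies the weakest precondition: the implication holds.
Answer: valid


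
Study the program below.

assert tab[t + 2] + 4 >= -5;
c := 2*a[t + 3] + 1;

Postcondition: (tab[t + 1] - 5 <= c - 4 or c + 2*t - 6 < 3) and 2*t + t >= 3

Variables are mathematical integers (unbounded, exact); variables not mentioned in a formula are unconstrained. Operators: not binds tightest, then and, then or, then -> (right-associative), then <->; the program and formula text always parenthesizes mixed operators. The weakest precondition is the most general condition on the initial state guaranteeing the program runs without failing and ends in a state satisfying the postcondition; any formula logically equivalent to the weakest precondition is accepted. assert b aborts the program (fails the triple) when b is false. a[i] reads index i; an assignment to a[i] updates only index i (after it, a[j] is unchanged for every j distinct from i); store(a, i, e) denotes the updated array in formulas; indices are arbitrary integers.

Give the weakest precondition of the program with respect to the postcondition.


Working backward. After the program, the postcondition (tab[t + 1] - 5 <= c - 4 or c + 2*t - 6 < 3) and 2*t + t >= 3 must hold; in canonical form it is (tab[t + 1] <= c + 1 or c + 2*t < 9) and 3*t >= 3.
Before c := 2*a[t + 3] + 1: (tab[t + 1] <= 2*a[t + 3] + 2 or 2*a[t + 3] + 2*t < 8) and 3*t >= 3
Before assert tab[t + 2] + 4 >= -5: tab[t + 2] >= -9 and (tab[t + 1] <= 2*a[t + 3] + 2 or 2*a[t + 3] + 2*t < 8) and 3*t >= 3
Answer: WP = tab[t + 2] >= -9 and (tab[t + 1] <= 2*a[t + 3] + 2 or 2*a[t + 3] + 2*t < 8) and 3*t >= 3


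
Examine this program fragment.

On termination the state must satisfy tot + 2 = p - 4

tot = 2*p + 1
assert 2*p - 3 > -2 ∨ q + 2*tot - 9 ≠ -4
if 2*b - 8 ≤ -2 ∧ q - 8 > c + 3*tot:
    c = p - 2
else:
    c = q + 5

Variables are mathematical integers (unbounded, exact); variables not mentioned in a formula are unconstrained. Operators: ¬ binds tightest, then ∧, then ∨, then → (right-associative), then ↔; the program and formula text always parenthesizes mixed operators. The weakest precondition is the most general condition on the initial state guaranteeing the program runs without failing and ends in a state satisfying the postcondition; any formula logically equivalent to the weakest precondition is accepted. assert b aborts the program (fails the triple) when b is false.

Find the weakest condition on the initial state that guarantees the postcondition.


Working backward. After the program, the postcondition tot + 2 = p - 4 must hold; in canonical form it is tot = p - 6.
Then branch requires tot = p - 6; else branch requires tot = p - 6.
Before the if: ((2*b ≤ 6 ∧ q > c + 3*tot + 8) → tot = p - 6) ∧ ((¬(2*b ≤ 6 ∧ q > c + 3*tot + 8)) → tot = p - 6)
Before assert 2*p - 3 > -2 ∨ q + 2*tot - 9 ≠ -4: (2*p > 1 ∨ q + 2*tot ≠ 5) ∧ ((2*b ≤ 6 ∧ q > c + 3*tot + 8) → tot = p - 6) ∧ ((¬(2*b ≤ 6 ∧ q > c + 3*tot + 8)) → tot = p - 6)
Before tot := 2*p + 1: (2*p > 1 ∨ 4*p + q ≠ 3) ∧ ((2*b ≤ 6 ∧ q > c + 6*p + 11) → p = -7) ∧ ((¬(2*b ≤ 6 ∧ q > c + 6*p + 11)) → p = -7)
Answer: WP = (2*p > 1 ∨ 4*p + q ≠ 3) ∧ ((2*b ≤ 6 ∧ q > c + 6*p + 11) → p = -7) ∧ ((¬(2*b ≤ 6 ∧ q > c + 6*p + 11)) → p = -7)


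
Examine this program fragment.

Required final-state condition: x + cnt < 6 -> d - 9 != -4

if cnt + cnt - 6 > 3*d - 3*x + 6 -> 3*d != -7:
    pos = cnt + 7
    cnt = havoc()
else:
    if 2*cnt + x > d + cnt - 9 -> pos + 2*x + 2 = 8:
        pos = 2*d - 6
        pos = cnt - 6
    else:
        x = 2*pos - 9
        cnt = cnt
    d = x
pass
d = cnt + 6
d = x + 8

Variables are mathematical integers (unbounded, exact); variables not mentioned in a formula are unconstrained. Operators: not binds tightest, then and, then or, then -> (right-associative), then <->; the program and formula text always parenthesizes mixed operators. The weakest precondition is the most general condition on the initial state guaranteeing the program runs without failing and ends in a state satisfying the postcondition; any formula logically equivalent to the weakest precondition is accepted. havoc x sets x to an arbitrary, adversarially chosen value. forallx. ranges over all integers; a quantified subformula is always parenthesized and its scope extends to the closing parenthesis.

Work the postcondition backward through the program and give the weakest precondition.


Working backward. After the program, the postcondition x + cnt < 6 -> d - 9 != -4 must hold; in canonical form it is cnt + x < 6 -> d != 5.
Before d := x + 8: cnt + x < 6 -> x != -3
Before d := cnt + 6: cnt + x < 6 -> x != -3
Before skip: cnt + x < 6 -> x != -3
Then branch requires forall cnt_1. (cnt_1 + x < 6 -> x != -3); else branch requires ((cnt + x > d - 9 -> pos + 2*x = 6) -> (cnt + x < 6 -> x != -3)) and ((not (cnt + x > d - 9 -> pos + 2*x = 6)) -> (cnt + 2*pos < 15 -> 2*pos != 6)).
Before the if: ((2*cnt + 3*x > 3*d + 12 -> 3*d != -7) -> (forall cnt_1. (cnt_1 + x < 6 -> x != -3))) and ((not (2*cnt + 3*x > 3*d + 12 -> 3*d != -7)) -> (((cnt + x > d - 9 -> pos + 2*x = 6) -> (cnt + x < 6 -> x != -3)) and ((not (cnt + x > d - 9 -> pos + 2*x = 6)) -> (cnt + 2*pos < 15 -> 2*pos != 6))))
Answer: WP = ((2*cnt + 3*x > 3*d + 12 -> 3*d != -7) -> (forall cnt_1. (cnt_1 + x < 6 -> x != -3))) and ((not (2*cnt + 3*x > 3*d + 12 -> 3*d != -7)) -> (((cnt + x > d - 9 -> pos + 2*x = 6) -> (cnt + x < 6 -> x != -3)) and ((not (cnt + x > d - 9 -> pos + 2*x = 6)) -> (cnt + 2*pos < 15 -> 2*pos != 6))))


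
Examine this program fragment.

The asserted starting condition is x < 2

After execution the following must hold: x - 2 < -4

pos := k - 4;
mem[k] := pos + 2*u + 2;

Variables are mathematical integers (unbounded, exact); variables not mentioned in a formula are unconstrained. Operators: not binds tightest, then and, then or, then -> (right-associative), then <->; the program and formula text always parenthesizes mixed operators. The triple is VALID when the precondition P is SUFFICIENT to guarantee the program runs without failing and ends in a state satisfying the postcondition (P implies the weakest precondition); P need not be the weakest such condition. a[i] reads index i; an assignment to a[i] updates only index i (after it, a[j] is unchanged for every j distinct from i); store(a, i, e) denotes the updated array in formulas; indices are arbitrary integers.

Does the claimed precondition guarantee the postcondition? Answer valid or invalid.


Working backward. After the program, the postcondition x - 2 < -4 must hold; in canonical form it is x < -2.
Before mem[k] := pos + 2*u + 2: x < -2
Before pos := k - 4: x < -2
The weakest precondition is x < -2.
Check whether x < 2 implies it.
Countermodel: at the initial state x = -2, the precondition holds but the weakest precondition fails.
Answer: invalid


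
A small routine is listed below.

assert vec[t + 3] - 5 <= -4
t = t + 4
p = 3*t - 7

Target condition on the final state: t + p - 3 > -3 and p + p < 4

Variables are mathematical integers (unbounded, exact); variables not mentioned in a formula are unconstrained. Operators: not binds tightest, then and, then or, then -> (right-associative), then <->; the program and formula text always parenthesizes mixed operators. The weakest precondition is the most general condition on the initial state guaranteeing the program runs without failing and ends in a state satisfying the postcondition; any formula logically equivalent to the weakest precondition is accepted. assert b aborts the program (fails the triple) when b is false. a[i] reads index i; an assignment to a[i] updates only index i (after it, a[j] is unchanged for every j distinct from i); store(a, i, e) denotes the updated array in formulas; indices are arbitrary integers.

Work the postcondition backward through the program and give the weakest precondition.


Working backward. After the program, the postcondition t + p - 3 > -3 and p + p < 4 must hold; in canonical form it is p + t > 0 and 2*p < 4.
Before p := 3*t - 7: 4*t > 7 and 6*t < 18
Before t := t + 4: 4*t > -9 and 6*t < -6
Before assert vec[t + 3] - 5 <= -4: vec[t + 3] <= 1 and 4*t > -9 and 6*t < -6
Answer: WP = vec[t + 3] <= 1 and 4*t > -9 and 6*t < -6


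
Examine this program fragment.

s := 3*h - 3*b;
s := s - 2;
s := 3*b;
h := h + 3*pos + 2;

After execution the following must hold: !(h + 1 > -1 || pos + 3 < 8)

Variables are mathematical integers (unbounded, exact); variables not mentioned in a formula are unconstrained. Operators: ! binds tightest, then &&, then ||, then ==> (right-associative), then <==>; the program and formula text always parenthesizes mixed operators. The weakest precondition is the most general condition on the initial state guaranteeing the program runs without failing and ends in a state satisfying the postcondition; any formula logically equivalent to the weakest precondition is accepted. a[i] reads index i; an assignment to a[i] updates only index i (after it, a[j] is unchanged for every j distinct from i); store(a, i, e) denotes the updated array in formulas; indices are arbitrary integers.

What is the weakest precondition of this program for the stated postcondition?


Working backward. After the program, the postcondition !(h + 1 > -1 || pos + 3 < 8) must hold; in canonical form it is !(h > -2 || pos < 5).
Before h := h + 3*pos + 2: !(h + 3*pos > -4 || pos < 5)
Before s := 3*b: !(h + 3*pos > -4 || pos < 5)
Before s := s - 2: !(h + 3*pos > -4 || pos < 5)
Before s := 3*h - 3*b: !(h + 3*pos > -4 || pos < 5)
Answer: WP = !(h + 3*pos > -4 || pos < 5)


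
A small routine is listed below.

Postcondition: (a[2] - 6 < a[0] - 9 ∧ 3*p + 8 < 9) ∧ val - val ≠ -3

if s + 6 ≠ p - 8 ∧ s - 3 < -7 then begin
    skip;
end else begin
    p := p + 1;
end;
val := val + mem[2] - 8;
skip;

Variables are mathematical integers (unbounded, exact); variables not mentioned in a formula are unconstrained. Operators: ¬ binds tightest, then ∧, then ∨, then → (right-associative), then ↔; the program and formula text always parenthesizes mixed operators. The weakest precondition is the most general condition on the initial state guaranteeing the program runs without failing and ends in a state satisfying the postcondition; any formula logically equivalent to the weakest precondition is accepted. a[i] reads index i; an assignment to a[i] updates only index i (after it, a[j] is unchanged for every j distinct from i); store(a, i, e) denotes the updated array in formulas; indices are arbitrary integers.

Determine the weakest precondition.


Working backward. After the program, the postcondition (a[2] - 6 < a[0] - 9 ∧ 3*p + 8 < 9) ∧ val - val ≠ -3 must hold; in canonical form it is a[2] < a[0] - 3 ∧ 3*p < 1.
Before skip: a[2] < a[0] - 3 ∧ 3*p < 1
Before val := val + mem[2] - 8: a[2] < a[0] - 3 ∧ 3*p < 1
Then branch requires a[2] < a[0] - 3 ∧ 3*p < 1; else branch requires a[2] < a[0] - 3 ∧ 3*p < -2.
Before the if: ((s ≠ p - 14 ∧ s < -4) → (a[2] < a[0] - 3 ∧ 3*p < 1)) ∧ ((¬(s ≠ p - 14 ∧ s < -4)) → (a[2] < a[0] - 3 ∧ 3*p < -2))
Answer: WP = ((s ≠ p - 14 ∧ s < -4) → (a[2] < a[0] - 3 ∧ 3*p < 1)) ∧ ((¬(s ≠ p - 14 ∧ s < -4)) → (a[2] < a[0] - 3 ∧ 3*p < -2))


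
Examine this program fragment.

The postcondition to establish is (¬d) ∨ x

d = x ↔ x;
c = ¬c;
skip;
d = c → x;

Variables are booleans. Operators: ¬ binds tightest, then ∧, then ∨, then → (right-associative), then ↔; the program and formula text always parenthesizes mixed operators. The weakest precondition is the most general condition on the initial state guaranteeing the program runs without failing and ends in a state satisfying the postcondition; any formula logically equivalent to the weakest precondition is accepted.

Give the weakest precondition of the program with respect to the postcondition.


Working backward. After the program, (¬d) ∨ x must hold.
Before d := c → x: (¬(c → x)) ∨ x
Before skip: (¬(c → x)) ∨ x
Before c := ¬c: (¬((¬c) → x)) ∨ x
Before d := x ↔ x: (¬((¬c) → x)) ∨ x
Answer: WP = (¬((¬c) → x)) ∨ x


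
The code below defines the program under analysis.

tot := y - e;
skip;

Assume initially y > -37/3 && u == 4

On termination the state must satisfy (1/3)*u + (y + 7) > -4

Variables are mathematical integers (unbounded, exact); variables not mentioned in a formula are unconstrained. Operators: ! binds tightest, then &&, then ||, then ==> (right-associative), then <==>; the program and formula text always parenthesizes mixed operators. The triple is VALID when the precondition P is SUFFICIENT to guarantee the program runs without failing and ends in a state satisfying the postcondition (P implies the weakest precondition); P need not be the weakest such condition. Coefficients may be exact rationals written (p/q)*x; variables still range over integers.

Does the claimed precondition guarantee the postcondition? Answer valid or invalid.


Working backward. After the program, the postcondition (1/3)*u + (y + 7) > -4 must hold; in canonical form it is (1/3)*u + y > -11.
Before skip: (1/3)*u + y > -11
Before tot := y - e: (1/3)*u + y > -11
The weakest precondition is (1/3)*u + y > -11.
Check whether y > -37/3 && u == 4 implies it.
Every state satisfying the precondition satisfies the weakest precondition: the implication holds.
Answer: valid


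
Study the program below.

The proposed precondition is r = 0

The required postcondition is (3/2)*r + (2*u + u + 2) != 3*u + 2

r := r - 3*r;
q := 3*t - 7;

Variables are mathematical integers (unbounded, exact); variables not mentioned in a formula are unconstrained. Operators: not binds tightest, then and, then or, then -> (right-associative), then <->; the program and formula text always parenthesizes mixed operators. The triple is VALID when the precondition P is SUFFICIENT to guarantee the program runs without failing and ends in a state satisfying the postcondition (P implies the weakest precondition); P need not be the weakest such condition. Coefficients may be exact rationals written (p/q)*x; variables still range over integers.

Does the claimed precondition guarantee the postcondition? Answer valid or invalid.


Working backward. After the program, the postcondition (3/2)*r + (2*u + u + 2) != 3*u + 2 must hold; in canonical form it is (3/2)*r != 0.
Before q := 3*t - 7: (3/2)*r != 0
Before r := r - 3*r: 3*r != 0
The weakest precondition is 3*r != 0.
Check whether r = 0 implies it.
Countermodel: at the initial state r = 0, the precondition holds but the weakest precondition fails.
Answer: invalid


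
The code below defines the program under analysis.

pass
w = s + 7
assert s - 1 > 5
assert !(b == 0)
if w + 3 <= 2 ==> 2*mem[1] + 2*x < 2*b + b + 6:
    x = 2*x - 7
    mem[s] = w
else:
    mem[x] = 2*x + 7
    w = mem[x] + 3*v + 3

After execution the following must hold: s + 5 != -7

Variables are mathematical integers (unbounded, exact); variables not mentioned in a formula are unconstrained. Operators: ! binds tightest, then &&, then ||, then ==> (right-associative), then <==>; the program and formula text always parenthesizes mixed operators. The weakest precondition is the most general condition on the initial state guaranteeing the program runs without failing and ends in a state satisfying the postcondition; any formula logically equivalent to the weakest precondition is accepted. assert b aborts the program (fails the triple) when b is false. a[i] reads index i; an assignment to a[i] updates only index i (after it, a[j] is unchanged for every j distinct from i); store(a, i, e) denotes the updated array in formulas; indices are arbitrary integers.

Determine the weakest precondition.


Working backward. After the program, the postcondition s + 5 != -7 must hold; in canonical form it is s != -12.
Then branch requires s != -12; else branch requires s != -12.
Before the if: ((w <= -1 ==> 2*mem[1] + 2*x < 3*b + 6) ==> s != -12) && ((!(w <= -1 ==> 2*mem[1] + 2*x < 3*b + 6)) ==> s != -12)
Before assert !(b == 0): (!(b == 0)) && ((w <= -1 ==> 2*mem[1] + 2*x < 3*b + 6) ==> s != -12) && ((!(w <= -1 ==> 2*mem[1] + 2*x < 3*b + 6)) ==> s != -12)
Before assert s - 1 > 5: s > 6 && (!(b == 0)) && ((w <= -1 ==> 2*mem[1] + 2*x < 3*b + 6) ==> s != -12) && ((!(w <= -1 ==> 2*mem[1] + 2*x < 3*b + 6)) ==> s != -12)
Before w := s + 7: s > 6 && (!(b == 0)) && ((s <= -8 ==> 2*mem[1] + 2*x < 3*b + 6) ==> s != -12) && ((!(s <= -8 ==> 2*mem[1] + 2*x < 3*b + 6)) ==> s != -12)
Before skip: s > 6 && (!(b == 0)) && ((s <= -8 ==> 2*mem[1] + 2*x < 3*b + 6) ==> s != -12) && ((!(s <= -8 ==> 2*mem[1] + 2*x < 3*b + 6)) ==> s != -12)
Answer: WP = s > 6 && (!(b == 0)) && ((s <= -8 ==> 2*mem[1] + 2*x < 3*b + 6) ==> s != -12) && ((!(s <= -8 ==> 2*mem[1] + 2*x < 3*b + 6)) ==> s != -12)


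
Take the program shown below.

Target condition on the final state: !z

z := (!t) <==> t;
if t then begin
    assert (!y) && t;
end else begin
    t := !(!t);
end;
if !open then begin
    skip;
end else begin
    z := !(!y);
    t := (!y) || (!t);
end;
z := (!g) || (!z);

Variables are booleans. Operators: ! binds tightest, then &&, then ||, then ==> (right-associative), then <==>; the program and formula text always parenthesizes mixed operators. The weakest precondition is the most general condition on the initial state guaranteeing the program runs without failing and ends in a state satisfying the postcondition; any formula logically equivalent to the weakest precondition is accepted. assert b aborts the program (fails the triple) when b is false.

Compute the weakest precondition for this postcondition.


Working backward. After the program, !z must hold.
Before z := (!g) || (!z): !((!g) || (!z))
Then branch requires !((!g) || (!z)); else branch requires !((!g) || (!y)).
Before the if: ((!open) ==> (!((!g) || (!z)))) && (open ==> (!((!g) || (!y))))
Then branch requires (!y) && t && ((!open) ==> (!((!g) || (!z)))) && (open ==> (!((!g) || (!y)))); else branch requires ((!open) ==> (!((!g) || (!z)))) && (open ==> (!((!g) || (!y)))).
Before the if: (t ==> ((!y) && t && ((!open) ==> (!((!g) || (!z)))) && (open ==> (!((!g) || (!y)))))) && ((!t) ==> (((!open) ==> (!((!g) || (!z)))) && (open ==> (!((!g) || (!y))))))
Before z := (!t) <==> t: (t ==> ((!y) && t && ((!open) ==> (!((!g) || (!((!t) <==> t))))) && (open ==> (!((!g) || (!y)))))) && ((!t) ==> (((!open) ==> (!((!g) || (!((!t) <==> t))))) && (open ==> (!((!g) || (!y))))))
Answer: WP = (t ==> ((!y) && t && ((!open) ==> (!((!g) || (!((!t) <==> t))))) && (open ==> (!((!g) || (!y)))))) && ((!t) ==> (((!open) ==> (!((!g) || (!((!t) <==> t))))) && (open ==> (!((!g) || (!y))))))


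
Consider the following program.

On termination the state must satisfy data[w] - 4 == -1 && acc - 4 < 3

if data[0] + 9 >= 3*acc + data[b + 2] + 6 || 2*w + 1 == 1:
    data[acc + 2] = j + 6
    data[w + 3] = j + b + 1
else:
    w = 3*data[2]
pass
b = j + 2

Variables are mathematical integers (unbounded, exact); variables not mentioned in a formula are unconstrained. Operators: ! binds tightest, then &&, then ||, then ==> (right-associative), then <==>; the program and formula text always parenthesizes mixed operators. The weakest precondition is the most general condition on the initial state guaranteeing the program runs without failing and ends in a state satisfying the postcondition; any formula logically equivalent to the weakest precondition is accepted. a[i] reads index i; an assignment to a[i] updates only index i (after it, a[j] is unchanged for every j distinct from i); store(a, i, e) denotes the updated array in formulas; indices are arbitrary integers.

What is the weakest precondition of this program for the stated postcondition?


Working backward. After the program, the postcondition data[w] - 4 == -1 && acc - 4 < 3 must hold; in canonical form it is data[w] == 3 && acc < 7.
Before b := j + 2: data[w] == 3 && acc < 7
Before skip: data[w] == 3 && acc < 7
Then branch requires store(store(data, acc + 2, j + 6), w + 3, b + j + 1)[w] == 3 && acc < 7; else branch requires data[3*data[2]] == 3 && acc < 7.
Before the if: ((data[0] >= data[b + 2] + 3*acc - 3 || 2*w == 0) ==> (store(store(data, acc + 2, j + 6), w + 3, b + j + 1)[w] == 3 && acc < 7)) && ((!(data[0] >= data[b + 2] + 3*acc - 3 || 2*w == 0)) ==> (data[3*data[2]] == 3 && acc < 7))
Answer: WP = ((data[0] >= data[b + 2] + 3*acc - 3 || 2*w == 0) ==> (store(store(data, acc + 2, j + 6), w + 3, b + j + 1)[w] == 3 && acc < 7)) && ((!(data[0] >= data[b + 2] + 3*acc - 3 || 2*w == 0)) ==> (data[3*data[2]] == 3 && acc < 7))


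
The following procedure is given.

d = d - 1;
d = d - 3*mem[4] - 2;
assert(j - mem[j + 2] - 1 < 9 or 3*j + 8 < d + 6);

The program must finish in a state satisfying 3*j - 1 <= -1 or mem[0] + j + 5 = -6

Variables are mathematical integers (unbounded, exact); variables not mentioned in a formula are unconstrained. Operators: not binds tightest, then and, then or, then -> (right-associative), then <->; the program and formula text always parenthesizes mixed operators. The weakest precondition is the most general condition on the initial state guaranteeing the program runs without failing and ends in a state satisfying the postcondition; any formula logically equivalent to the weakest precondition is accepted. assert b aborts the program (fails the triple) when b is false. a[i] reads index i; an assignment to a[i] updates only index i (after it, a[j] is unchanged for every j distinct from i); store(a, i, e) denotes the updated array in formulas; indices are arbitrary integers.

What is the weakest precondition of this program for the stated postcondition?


Working backward. After the program, the postcondition 3*j - 1 <= -1 or mem[0] + j + 5 = -6 must hold; in canonical form it is 3*j <= 0 or mem[0] + j = -11.
Before assert j - mem[j + 2] - 1 < 9 or 3*j + 8 < d + 6: (j < mem[j + 2] + 10 or 3*j < d - 2) and (3*j <= 0 or mem[0] + j = -11)
Before d := d - 3*mem[4] - 2: (j < mem[j + 2] + 10 or 3*mem[4] + 3*j < d - 4) and (3*j <= 0 or mem[0] + j = -11)
Before d := d - 1: (j < mem[j + 2] + 10 or 3*mem[4] + 3*j < d - 5) and (3*j <= 0 or mem[0] + j = -11)
Answer: WP = (j < mem[j + 2] + 10 or 3*mem[4] + 3*j < d - 5) and (3*j <= 0 or mem[0] + j = -11)
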